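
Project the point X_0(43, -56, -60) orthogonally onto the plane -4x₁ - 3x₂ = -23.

(1151/25, -1343/25, -60)

n = (-4, -3, 0), |n|² = 25, and n·X_0 − (-23) = 19.
t = 19/25, so the foot is X_0 − t·n = (43, -56, -60) − (19/25)·(-4, -3, 0) = (1151/25, -1343/25, -60).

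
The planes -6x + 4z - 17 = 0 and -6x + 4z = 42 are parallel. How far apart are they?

25√13/26

With common normal n = (-6, 0, 4) (|n| = 2√13), the distance is |17 − 42|/|n| = 25/(2√13).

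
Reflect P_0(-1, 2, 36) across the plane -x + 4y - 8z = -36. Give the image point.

(-7, 26, -12)

n = (-1, 4, -8), |n|² = 81, n·P_0 − (-36) = -243, so t = -243/81 = -3.
Foot F = P_0 − (-3)·n = (-4, 14, 12); the reflection is 2F − P_0 = (-7, 26, -12).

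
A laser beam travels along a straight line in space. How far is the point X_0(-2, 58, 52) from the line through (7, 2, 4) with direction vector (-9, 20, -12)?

12√34

Direction vector d = (-9, 20, -12).
AP = (-9, 56, 48), and AP × d = (-1632, -540, 324).
|AP × d|² = 3060000 and |d|² = 625, so the distance is √(3060000/625) = √4896 = 12√34.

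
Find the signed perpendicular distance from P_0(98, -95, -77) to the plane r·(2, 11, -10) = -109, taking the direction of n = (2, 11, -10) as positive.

n·P_0 − (-109) = 30.
|n| = 15, so the signed distance is 30/15 = 2.

2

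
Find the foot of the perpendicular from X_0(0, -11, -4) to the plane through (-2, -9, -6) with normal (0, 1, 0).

The perpendicular from X_0 has direction n = (0, 1, 0): r = (0, -11, -4) + t(0, 1, 0).
Substitute into the plane: n·(X_0 + tn) = -9 gives -11 + 1t = -9, so t = 2.
Foot = (0, -11, -4) + 2·(0, 1, 0) = (0, -9, -4).

(0, -9, -4)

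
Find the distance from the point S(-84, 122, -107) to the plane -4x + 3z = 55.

8

Normal vector n = (-4, 0, 3), and n·(-84, 122, -107) - 55 = -40.
|n| = √(16 + 0 + 9) = 5, so the distance is |-40|/5 = 8.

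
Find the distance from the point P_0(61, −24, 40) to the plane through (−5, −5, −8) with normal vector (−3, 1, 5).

The plane has equation n·(r − (−5, −5, −8)) = 0, i.e. n·r = -30.
Then n·(61, −24, 40) − (−30) = 23.
|n| = √(9 + 1 + 25) = √35, so the distance is |23|/√35 = 23/√35.

23/√35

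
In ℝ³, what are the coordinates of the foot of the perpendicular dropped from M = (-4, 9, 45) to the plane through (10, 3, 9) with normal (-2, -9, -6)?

n = (-2, -9, -6), |n|² = 121, and n·M − (-101) = -242.
t = -242/121 = -2, so the foot is M − t·n = (-4, 9, 45) − (-2)·(-2, -9, -6) = (-8, -9, 33).

(-8, -9, 33)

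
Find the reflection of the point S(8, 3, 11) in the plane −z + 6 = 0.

(8, 3, 1)

n = (0, 0, −1), |n|² = 1, n·S − (-6) = -5, so t = -5/1 = -5.
Foot F = S − (-5)·n = (8, 3, 6); the reflection is 2F − S = (8, 3, 1).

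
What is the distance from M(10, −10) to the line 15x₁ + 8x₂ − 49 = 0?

21/17

The normal to the line is n = (15, 8) with |n| = 17.
|n·M − 49| = |70 − 49| = 21, so the distance is 21/17.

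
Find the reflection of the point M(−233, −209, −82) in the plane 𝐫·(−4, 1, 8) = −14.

With n = (−4, 1, 8), the signed offset is (n·M − (-14))/|n|² = 81/81 = 1.
M' = M − 2t·n = (−233, −209, −82) − 2·(−4, 1, 8) = (−225, −211, −98).

(-225, -211, -98)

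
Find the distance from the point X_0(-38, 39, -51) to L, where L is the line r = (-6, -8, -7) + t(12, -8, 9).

Direction vector d = (12, -8, 9).
AP = (-32, 47, -44); AP·d = -1156, |AP|² = 5169, |d|² = 289.
distance² = |AP|² − (AP·d)²/|d|² = 5169 − 1336336/289 = 545, so the distance is √545.

√545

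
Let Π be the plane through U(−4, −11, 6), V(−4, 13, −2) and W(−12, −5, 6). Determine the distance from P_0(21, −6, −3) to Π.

UV = (0, 24, −8) and UW = (−8, 6, 0), so a normal is n = UV × UW = (48, 64, 192).
d = |48·21 + 64·(-6) + 192·(-3) − 256| / √(2304 + 4096 + 36864) = |-208| / 208 = 1.

1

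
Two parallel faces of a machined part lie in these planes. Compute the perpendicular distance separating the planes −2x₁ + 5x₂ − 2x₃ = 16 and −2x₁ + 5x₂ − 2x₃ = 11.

5√33/33

Both planes have normal n = (−2, 5, −2), |n| = √33. Any point on the first plane is at distance |11 − 16|/|n| = 5/√33 = 5√33/33 from the second.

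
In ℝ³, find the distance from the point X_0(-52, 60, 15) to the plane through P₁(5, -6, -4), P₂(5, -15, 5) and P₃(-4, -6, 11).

30√43/43

P₁P₂ = (0, -9, 9) and P₁P₃ = (-9, 0, 15), so a normal is n = P₁P₂ × P₁P₃ = (-135, -81, -81).
n = (-135, -81, -81); n·P − 135 = 810; |n| = 27√43; distance = 810/(27√43) = 30√43/43.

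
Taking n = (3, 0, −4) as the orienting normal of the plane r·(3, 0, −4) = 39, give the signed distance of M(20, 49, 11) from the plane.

n·M − 39 = -23.
|n| = 5, so the signed distance is -23/5.

-23/5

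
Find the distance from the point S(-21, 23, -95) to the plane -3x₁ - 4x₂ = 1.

Normal vector n = (-3, -4, 0), and n·(-21, 23, -95) - 1 = -30.
|n| = √(9 + 16 + 0) = 5, so the distance is |-30|/5 = 6.

6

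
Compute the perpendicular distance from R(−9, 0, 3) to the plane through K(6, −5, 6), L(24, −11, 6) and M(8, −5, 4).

KL = (18, −6, 0) and KM = (2, 0, −2), so a normal is n = KL × KM = (12, 36, 12).
d = |12·(-9) + 36·0 + 12·3 − (-36)| / √(144 + 1296 + 144) = |-36| / (12√11) = 3√11/11.

3/√11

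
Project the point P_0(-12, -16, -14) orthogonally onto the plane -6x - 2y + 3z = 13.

(-6, -14, -17)

The perpendicular from P_0 has direction n = (-6, -2, 3): r = (-12, -16, -14) + μ(-6, -2, 3).
Substitute into the plane: n·(P_0 + μn) = 13 gives 62 + 49μ = 13, so μ = -1.
Foot = (-12, -16, -14) + (-1)·(-6, -2, 3) = (-6, -14, -17).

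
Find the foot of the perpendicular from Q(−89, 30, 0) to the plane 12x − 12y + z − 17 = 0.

n = (12, −12, 1), |n|² = 289, and n·Q − 17 = -1445.
t = -1445/289 = -5, so the foot is Q − t·n = (−89, 30, 0) − (-5)·(12, −12, 1) = (−29, −30, 5).

(-29, -30, 5)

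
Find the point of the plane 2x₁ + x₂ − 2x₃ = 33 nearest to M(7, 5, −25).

(-1, 1, -17)

The perpendicular from M has direction n = (2, 1, −2): r = (7, 5, −25) + t(2, 1, −2).
Substitute into the plane: n·(M + tn) = 33 gives 69 + 9t = 33, so t = -4.
Foot = (7, 5, −25) + (-4)·(2, 1, −2) = (−1, 1, −17).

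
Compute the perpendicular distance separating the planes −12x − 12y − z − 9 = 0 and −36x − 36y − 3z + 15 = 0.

14/17

Divide the second equation by 3 to match normals: −12x − 12y − z = -5.
With common normal n = (−12, −12, −1) (|n| = 17), the distance is |9 − (-5)|/|n| = 14/17.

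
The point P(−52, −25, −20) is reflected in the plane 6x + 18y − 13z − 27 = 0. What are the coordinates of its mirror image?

With n = (6, 18, −13), the signed offset is (n·P − 27)/|n|² = -529/529 = -1.
P' = P − 2t·n = (−52, −25, −20) − (-2)·(6, 18, −13) = (−40, 11, −46).

(-40, 11, -46)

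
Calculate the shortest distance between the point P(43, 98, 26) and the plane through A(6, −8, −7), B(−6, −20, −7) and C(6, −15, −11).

5

AB = (−12, −12, 0) and AC = (0, −7, −4), so a normal is n = AB × AC = (48, −48, 84).
Then n·(43, 98, 26) − 84 = −540.
|n| = √(2304 + 2304 + 7056) = 108, so the distance is |-540|/108 = 5.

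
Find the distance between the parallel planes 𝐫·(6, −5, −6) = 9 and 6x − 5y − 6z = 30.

With common normal n = (6, −5, −6) (|n| = √97), the distance is |9 − 30|/|n| = 21/√97.

21/√97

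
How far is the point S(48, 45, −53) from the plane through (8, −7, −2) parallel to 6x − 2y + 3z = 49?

17/7

Parallel planes share the normal n = (6, −2, 3); since (8, −7, −2) lies on the plane, its equation is 6x − 2y + 3z = 56.
d = |6·48 + (-2)·45 + 3·(-53) − 56| / √(36 + 4 + 9) = |-17| / 7 = 17/7.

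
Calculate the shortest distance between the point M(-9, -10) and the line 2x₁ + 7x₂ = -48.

d = |2·(-9) + 7·(-10) − (-48)| / √(4 + 49) = |-40|/√53 = 40√53/53.

40√53/53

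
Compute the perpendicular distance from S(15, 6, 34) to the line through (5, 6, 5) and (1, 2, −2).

2√53

A direction vector is d = (−4, −4, −7).
AP = (10, 0, 29), and AP × d = (116, −46, −40).
|AP × d|² = 17172 and |d|² = 81, so the distance is √(17172/81) = √212 = 2√53.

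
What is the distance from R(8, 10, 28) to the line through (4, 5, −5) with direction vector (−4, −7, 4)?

Direction vector d = (−4, −7, 4).
AP = (4, 5, 33); AP·d = 81, |AP|² = 1130, |d|² = 81.
distance² = |AP|² − (AP·d)²/|d|² = 1130 − 6561/81 = 1049, so the distance is √1049.

√1049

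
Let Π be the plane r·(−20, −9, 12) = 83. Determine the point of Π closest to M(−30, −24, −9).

(-10, -15, -21)

The perpendicular from M has direction n = (−20, −9, 12): r = (−30, −24, −9) + μ(−20, −9, 12).
Substitute into the plane: n·(M + μn) = 83 gives 708 + 625μ = 83, so μ = -1.
Foot = (−30, −24, −9) + (-1)·(−20, −9, 12) = (−10, −15, −21).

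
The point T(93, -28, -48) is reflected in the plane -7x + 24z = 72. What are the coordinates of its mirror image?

(51, -28, 96)

n = (-7, 0, 24), |n|² = 625, n·T − 72 = -1875, so t = -1875/625 = -3.
Foot F = T − (-3)·n = (72, -28, 24); the reflection is 2F − T = (51, -28, 96).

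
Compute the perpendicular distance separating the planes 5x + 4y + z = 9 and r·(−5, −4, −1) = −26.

Divide the second equation by -1 to match normals: 5x + 4y + z = 26.
Both planes have normal n = (5, 4, 1), |n| = √42. Any point on the first plane is at distance |26 − 9|/|n| = 17/√42 = 17√42/42 from the second.

17/√42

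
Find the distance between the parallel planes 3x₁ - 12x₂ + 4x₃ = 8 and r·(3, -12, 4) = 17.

9/13

Both planes have normal n = (3, -12, 4), |n| = 13. Any point on the first plane is at distance |17 − 8|/|n| = 9/13 from the second.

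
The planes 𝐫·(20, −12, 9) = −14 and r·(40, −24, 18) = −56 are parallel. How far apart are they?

14/25

Divide the second equation by 2 to match normals: 20x − 12y + 9z = -28.
Both planes have normal n = (20, −12, 9), |n| = 25. Any point on the first plane is at distance |(-28) − (-14)|/|n| = 14/25 from the second.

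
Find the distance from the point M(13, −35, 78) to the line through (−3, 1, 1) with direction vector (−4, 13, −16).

Direction vector d = (−4, 13, −16).
AP = (16, −36, 77), and AP × d = (−425, −52, 64).
|AP × d|² = 187425 and |d|² = 441, so the distance is √(187425/441) = √425 = 5√17.

5√17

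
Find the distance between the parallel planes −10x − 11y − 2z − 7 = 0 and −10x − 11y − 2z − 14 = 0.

7/15

Both planes have normal n = (−10, −11, −2), |n| = 15. Any point on the first plane is at distance |14 − 7|/|n| = 7/15 from the second.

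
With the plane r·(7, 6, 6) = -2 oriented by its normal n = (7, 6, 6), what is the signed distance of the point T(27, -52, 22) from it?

1

n·T − (-2) = 11.
|n| = 11, so the signed distance is 11/11 = 1.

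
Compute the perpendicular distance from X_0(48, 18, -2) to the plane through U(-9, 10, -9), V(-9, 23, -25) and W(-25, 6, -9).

UV = (0, 13, -16) and UW = (-16, -4, 0), so a normal is n = UV × UW = (-64, 256, 208).
Then n·(48, 18, -2) - 1264 = -144.
|n| = √(4096 + 65536 + 43264) = 336, so the distance is |-144|/336 = 3/7.

3/7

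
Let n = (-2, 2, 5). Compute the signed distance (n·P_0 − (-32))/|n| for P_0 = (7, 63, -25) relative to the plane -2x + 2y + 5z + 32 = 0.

n·P_0 − (-32) = 19.
|n| = √33, so the signed distance is 19/√33.

19/√33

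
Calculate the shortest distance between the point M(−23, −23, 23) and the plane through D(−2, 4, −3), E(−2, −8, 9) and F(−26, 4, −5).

DE = (0, −12, 12) and DF = (−24, 0, −2), so a normal is n = DE × DF = (24, −288, −288).
Then n·(−23, −23, 23) − (−336) = −216.
|n| = √(576 + 82944 + 82944) = 408, so the distance is |-216|/408 = 9/17.

9/17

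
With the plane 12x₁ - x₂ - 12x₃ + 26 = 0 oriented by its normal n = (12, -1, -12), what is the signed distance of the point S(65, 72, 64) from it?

n·S − (-26) = -34.
|n| = 17, so the signed distance is -34/17 = -2.

-2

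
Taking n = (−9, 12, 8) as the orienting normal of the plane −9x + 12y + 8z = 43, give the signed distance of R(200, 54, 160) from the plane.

n·R − 43 = 85.
|n| = 17, so the signed distance is 85/17 = 5.

5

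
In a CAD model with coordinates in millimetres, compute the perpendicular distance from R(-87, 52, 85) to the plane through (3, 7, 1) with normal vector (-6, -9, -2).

3

The plane has equation n·(r − (3, 7, 1)) = 0, i.e. n·r = -83.
Then n·(-87, 52, 85) - (-83) = -33.
|n| = √(36 + 81 + 4) = 11, so the distance is |-33|/11 = 3.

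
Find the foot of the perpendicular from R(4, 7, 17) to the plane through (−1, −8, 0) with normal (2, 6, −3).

n = (2, 6, −3), |n|² = 49, and n·R − (-50) = 49.
t = 49/49 = 1, so the foot is R − t·n = (4, 7, 17) − 1·(2, 6, −3) = (2, 1, 20).

(2, 1, 20)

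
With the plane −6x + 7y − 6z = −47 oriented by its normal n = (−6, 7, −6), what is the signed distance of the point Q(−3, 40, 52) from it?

n·Q − (-47) = 33.
|n| = 11, so the signed distance is 33/11 = 3.

3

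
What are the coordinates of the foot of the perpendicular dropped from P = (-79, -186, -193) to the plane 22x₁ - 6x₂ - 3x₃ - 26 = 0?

(-1751/23, -4296/23, -4448/23)

The perpendicular from P has direction n = (22, -6, -3): r = (-79, -186, -193) + t(22, -6, -3).
Substitute into the plane: n·(P + tn) = 26 gives -43 + 529t = 26, so t = 3/23.
Foot = (-79, -186, -193) + (3/23)·(22, -6, -3) = (-1751/23, -4296/23, -4448/23).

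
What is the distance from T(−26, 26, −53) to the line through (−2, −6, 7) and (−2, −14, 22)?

A direction vector is d = (0, −8, 15).
AP = (−24, 32, −60); AP·d = -1156, |AP|² = 5200, |d|² = 289.
distance² = |AP|² − (AP·d)²/|d|² = 5200 − 1336336/289 = 576, so the distance is 24.

24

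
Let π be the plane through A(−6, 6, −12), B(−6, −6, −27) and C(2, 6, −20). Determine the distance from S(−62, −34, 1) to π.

28/√57

AB = (0, −12, −15) and AC = (8, 0, −8), so a normal is n = AB × AC = (96, −120, 96).
Then n·(−62, −34, 1) − (−2448) = 672.
|n| = √(9216 + 14400 + 9216) = 24√57, so the distance is |672|/(24√57) = 28/√57.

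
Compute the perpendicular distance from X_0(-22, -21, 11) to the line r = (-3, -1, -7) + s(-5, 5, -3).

Direction vector d = (-5, 5, -3).
AP = (-19, -20, 18), and AP × d = (-30, -147, -195).
|AP × d|² = 60534 and |d|² = 59, so the distance is √(60534/59) = √1026 = 3√114.

3√114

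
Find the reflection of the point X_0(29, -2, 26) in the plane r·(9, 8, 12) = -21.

n = (9, 8, 12), |n|² = 289, n·X_0 − (-21) = 578, so t = 578/289 = 2.
Foot F = X_0 − 2·n = (11, -18, 2); the reflection is 2F − X_0 = (-7, -34, -22).

(-7, -34, -22)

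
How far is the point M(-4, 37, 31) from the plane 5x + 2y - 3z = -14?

25/√38

Normal vector n = (5, 2, -3), and n·(-4, 37, 31) - (-14) = -25.
|n| = √(25 + 4 + 9) = √38, so the distance is |-25|/√38 = 25/√38.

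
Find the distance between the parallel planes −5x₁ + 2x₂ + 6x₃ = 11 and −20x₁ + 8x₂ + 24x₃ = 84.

Divide the second equation by 4 to match normals: −5x₁ + 2x₂ + 6x₃ = 21.
With common normal n = (−5, 2, 6) (|n| = √65), the distance is |11 − 21|/|n| = 10/√65.

2√65/13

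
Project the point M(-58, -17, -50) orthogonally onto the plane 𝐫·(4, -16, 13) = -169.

The perpendicular from M has direction n = (4, -16, 13): r = (-58, -17, -50) + λ(4, -16, 13).
Substitute into the plane: n·(M + λn) = -169 gives -610 + 441λ = -169, so λ = 1.
Foot = (-58, -17, -50) + 1·(4, -16, 13) = (-54, -33, -37).

(-54, -33, -37)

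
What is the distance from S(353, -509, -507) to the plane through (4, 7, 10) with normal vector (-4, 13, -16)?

The plane has equation n·(r − (4, 7, 10)) = 0, i.e. n·r = -85.
n = (-4, 13, -16); n·P − (-85) = 168; |n| = 21; distance = 168/21 = 8.

8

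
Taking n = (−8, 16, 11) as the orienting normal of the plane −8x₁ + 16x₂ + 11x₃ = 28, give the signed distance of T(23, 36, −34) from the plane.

-10/21

n·T − 28 = -10.
|n| = 21, so the signed distance is -10/21.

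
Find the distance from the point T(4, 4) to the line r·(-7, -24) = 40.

The normal to the line is n = (-7, -24) with |n| = 25.
|n·T − 40| = |-124 − 40| = 164, so the distance is 164/25.

164/25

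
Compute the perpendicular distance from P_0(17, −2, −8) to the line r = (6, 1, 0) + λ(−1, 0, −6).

Direction vector d = (−1, 0, −6).
AP = (11, −3, −8), and AP × d = (18, 74, −3).
|AP × d|² = 5809 and |d|² = 37, so the distance is √(5809/37) = √157.

√157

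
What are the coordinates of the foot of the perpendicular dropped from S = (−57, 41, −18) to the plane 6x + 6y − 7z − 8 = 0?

The perpendicular from S has direction n = (6, 6, −7): r = (−57, 41, −18) + μ(6, 6, −7).
Substitute into the plane: n·(S + μn) = 8 gives 30 + 121μ = 8, so μ = -2/11.
Foot = (−57, 41, −18) + (-2/11)·(6, 6, −7) = (−639/11, 439/11, −184/11).

(-639/11, 439/11, -184/11)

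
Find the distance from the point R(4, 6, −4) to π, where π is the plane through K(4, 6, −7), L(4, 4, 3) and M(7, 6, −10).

1/√3

KL = (0, −2, 10) and KM = (3, 0, −3), so a normal is n = KL × KM = (6, 30, 6).
n = (6, 30, 6); n·P − 162 = 18; |n| = 18√3; distance = 18/(18√3) = √3/3.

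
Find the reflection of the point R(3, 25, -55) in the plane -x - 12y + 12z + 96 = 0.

n = (-1, -12, 12), |n|² = 289, n·R − (-96) = -867, so t = -867/289 = -3.
Foot F = R − (-3)·n = (0, -11, -19); the reflection is 2F − R = (-3, -47, 17).

(-3, -47, 17)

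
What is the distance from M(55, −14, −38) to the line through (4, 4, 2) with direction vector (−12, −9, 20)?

45

Direction vector d = (−12, −9, 20).
AP = (51, −18, −40); AP·d = -1250, |AP|² = 4525, |d|² = 625.
distance² = |AP|² − (AP·d)²/|d|² = 4525 − 1562500/625 = 2025, so the distance is 45.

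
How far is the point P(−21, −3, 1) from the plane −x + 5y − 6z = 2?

√62/31

n = (−1, 5, −6); n·P − 2 = -2; |n| = √62; distance = 2/√62.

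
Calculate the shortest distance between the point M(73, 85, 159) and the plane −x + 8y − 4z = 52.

Normal vector n = (−1, 8, −4), and n·(73, 85, 159) − 52 = −81.
|n| = √(1 + 64 + 16) = 9, so the distance is |-81|/9 = 9.

9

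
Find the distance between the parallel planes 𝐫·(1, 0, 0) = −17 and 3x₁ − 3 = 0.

18

Divide the second equation by 3 to match normals: x₁ = 1.
Both planes have normal n = (1, 0, 0), |n| = 1. Any point on the first plane is at distance |1 − (-17)|/|n| = 18/1 = 18 from the second.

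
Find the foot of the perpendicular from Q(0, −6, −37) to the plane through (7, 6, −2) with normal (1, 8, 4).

n = (1, 8, 4), |n|² = 81, and n·Q − 47 = -243.
t = -243/81 = -3, so the foot is Q − t·n = (0, −6, −37) − (-3)·(1, 8, 4) = (3, 18, −25).

(3, 18, -25)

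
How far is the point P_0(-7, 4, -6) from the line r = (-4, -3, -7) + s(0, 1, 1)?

Direction vector d = (0, 1, 1).
AP = (-3, 7, 1), and AP × d = (6, 3, -3).
|AP × d|² = 54 and |d|² = 2, so the distance is √(54/2) = √27 = 3√3.

3√3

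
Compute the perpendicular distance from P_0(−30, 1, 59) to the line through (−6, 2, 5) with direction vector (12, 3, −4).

2√493

Direction vector d = (12, 3, −4).
AP = (−24, −1, 54); AP·d = -507, |AP|² = 3493, |d|² = 169.
distance² = |AP|² − (AP·d)²/|d|² = 3493 − 257049/169 = 1972, so the distance is 2√493.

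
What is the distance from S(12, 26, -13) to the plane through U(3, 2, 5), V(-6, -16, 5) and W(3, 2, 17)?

6√5/5

UV = (-9, -18, 0) and UW = (0, 0, 12), so a normal is n = UV × UW = (-216, 108, 0).
Then n·(12, 26, -13) - (-432) = 648.
|n| = √(46656 + 11664 + 0) = 108√5, so the distance is |648|/(108√5) = 6/√5.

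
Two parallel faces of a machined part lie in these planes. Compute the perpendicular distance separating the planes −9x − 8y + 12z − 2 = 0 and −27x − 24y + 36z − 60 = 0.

Divide the second equation by 3 to match normals: −9x − 8y + 12z = 20.
With common normal n = (−9, −8, 12) (|n| = 17), the distance is |2 − 20|/|n| = 18/17.

18/17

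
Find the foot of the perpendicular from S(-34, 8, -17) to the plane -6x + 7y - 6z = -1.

The perpendicular from S has direction n = (-6, 7, -6): r = (-34, 8, -17) + t(-6, 7, -6).
Substitute into the plane: n·(S + tn) = -1 gives 362 + 121t = -1, so t = -3.
Foot = (-34, 8, -17) + (-3)·(-6, 7, -6) = (-16, -13, 1).

(-16, -13, 1)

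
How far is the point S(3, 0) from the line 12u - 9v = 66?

2

d = |12·3 + (-9)·0 − 66| / √(144 + 81) = |-30|/15 = 2.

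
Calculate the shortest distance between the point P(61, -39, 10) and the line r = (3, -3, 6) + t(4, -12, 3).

2√493

Direction vector d = (4, -12, 3).
AP = (58, -36, 4); AP·d = 676, |AP|² = 4676, |d|² = 169.
distance² = |AP|² − (AP·d)²/|d|² = 4676 − 456976/169 = 1972, so the distance is 2√493.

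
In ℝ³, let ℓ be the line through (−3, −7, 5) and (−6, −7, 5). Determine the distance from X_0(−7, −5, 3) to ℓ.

A direction vector is d = (−3, 0, 0).
AP = (−4, 2, −2), and AP × d = (0, 6, 6).
|AP × d|² = 72 and |d|² = 9, so the distance is √(72/9) = √8 = 2√2.

2√2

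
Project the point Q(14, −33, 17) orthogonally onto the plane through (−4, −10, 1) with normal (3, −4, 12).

The perpendicular from Q has direction n = (3, −4, 12): r = (14, −33, 17) + λ(3, −4, 12).
Substitute into the plane: n·(Q + λn) = 40 gives 378 + 169λ = 40, so λ = -2.
Foot = (14, −33, 17) + (-2)·(3, −4, 12) = (8, −25, −7).

(8, -25, -7)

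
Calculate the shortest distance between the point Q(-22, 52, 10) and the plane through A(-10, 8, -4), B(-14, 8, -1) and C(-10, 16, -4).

4

AB = (-4, 0, 3) and AC = (0, 8, 0), so a normal is n = AB × AC = (-24, 0, -32).
Then n·(-22, 52, 10) - 368 = -160.
|n| = √(576 + 0 + 1024) = 40, so the distance is |-160|/40 = 4.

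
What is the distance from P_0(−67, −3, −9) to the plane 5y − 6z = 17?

n = (0, 5, −6); n·P − 17 = 22; |n| = √61; distance = 22/√61 = 22√61/61.

22/√61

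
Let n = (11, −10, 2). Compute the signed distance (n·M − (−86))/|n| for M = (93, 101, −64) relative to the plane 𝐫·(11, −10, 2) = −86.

n·M − (-86) = -29.
|n| = 15, so the signed distance is -29/15.

-29/15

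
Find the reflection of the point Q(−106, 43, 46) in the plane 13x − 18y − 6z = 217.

(24, -137, -14)

With n = (13, −18, −6), the signed offset is (n·Q − 217)/|n|² = -2645/529 = -5.
Q' = Q − 2t·n = (−106, 43, 46) − (-10)·(13, −18, −6) = (24, −137, −14).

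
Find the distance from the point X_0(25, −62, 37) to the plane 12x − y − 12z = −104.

n = (12, −1, −12); n·P − (-104) = 22; |n| = 17; distance = 22/17.

22/17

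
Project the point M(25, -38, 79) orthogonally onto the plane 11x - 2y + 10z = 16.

(-30, -28, 29)

n = (11, -2, 10), |n|² = 225, and n·M − 16 = 1125.
t = 1125/225 = 5, so the foot is M − t·n = (25, -38, 79) − 5·(11, -2, 10) = (-30, -28, 29).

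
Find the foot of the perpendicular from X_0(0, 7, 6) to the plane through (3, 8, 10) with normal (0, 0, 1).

(0, 7, 10)

n = (0, 0, 1), |n|² = 1, and n·X_0 − 10 = -4.
t = -4/1 = -4, so the foot is X_0 − t·n = (0, 7, 6) − (-4)·(0, 0, 1) = (0, 7, 10).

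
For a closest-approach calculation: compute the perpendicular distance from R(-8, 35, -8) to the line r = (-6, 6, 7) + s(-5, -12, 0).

√394

Direction vector d = (-5, -12, 0).
AP = (-2, 29, -15), and AP × d = (-180, 75, 169).
|AP × d|² = 66586 and |d|² = 169, so the distance is √(66586/169) = √394.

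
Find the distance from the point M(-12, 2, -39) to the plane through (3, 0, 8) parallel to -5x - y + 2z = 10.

7√30/10

Parallel planes share the normal n = (-5, -1, 2); since (3, 0, 8) lies on the plane, its equation is -5x - y + 2z = 1.
Then n·(-12, 2, -39) - 1 = -21.
|n| = √(25 + 1 + 4) = √30, so the distance is |-21|/√30 = 7√30/10.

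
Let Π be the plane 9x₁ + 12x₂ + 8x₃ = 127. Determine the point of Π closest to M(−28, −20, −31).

(-1, 16, -7)

The perpendicular from M has direction n = (9, 12, 8): r = (−28, −20, −31) + λ(9, 12, 8).
Substitute into the plane: n·(M + λn) = 127 gives -740 + 289λ = 127, so λ = 3.
Foot = (−28, −20, −31) + 3·(9, 12, 8) = (−1, 16, −7).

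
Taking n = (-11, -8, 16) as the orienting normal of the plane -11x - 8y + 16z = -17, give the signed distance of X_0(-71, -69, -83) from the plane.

22/21

n·X_0 − (-17) = 22.
|n| = 21, so the signed distance is 22/21.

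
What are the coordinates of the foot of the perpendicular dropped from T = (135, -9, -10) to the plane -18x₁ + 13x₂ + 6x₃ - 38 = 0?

(45, 56, 20)

n = (-18, 13, 6), |n|² = 529, and n·T − 38 = -2645.
t = -2645/529 = -5, so the foot is T − t·n = (135, -9, -10) − (-5)·(-18, 13, 6) = (45, 56, 20).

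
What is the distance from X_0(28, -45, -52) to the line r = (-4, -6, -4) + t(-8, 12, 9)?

15

Direction vector d = (-8, 12, 9).
AP = (32, -39, -48), and AP × d = (225, 96, 72).
|AP × d|² = 65025 and |d|² = 289, so the distance is √(65025/289) = √225 = 15.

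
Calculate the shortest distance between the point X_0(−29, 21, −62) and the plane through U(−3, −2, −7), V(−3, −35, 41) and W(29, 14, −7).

29/21

UV = (0, −33, 48) and UW = (32, 16, 0), so a normal is n = UV × UW = (−768, 1536, 1056).
d = |(-768)·(-29) + 1536·21 + 1056·(-62) − (-8160)| / √(589824 + 2359296 + 1115136) = |-2784| / 2016 = 29/21.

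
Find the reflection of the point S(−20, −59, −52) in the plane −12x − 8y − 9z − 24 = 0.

(76, 5, 20)

n = (−12, −8, −9), |n|² = 289, n·S − 24 = 1156, so t = 1156/289 = 4.
Foot F = S − 4·n = (28, −27, −16); the reflection is 2F − S = (76, 5, 20).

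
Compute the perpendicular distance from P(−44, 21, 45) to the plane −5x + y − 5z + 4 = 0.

20√51/51

d = |(-5)·(-44) + 1·21 + (-5)·45 − (-4)| / √(25 + 1 + 25) = |20| / √51 = 20/√51.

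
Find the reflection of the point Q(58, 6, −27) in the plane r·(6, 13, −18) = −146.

With n = (6, 13, −18), the signed offset is (n·Q − (-146))/|n|² = 1058/529 = 2.
Q' = Q − 2t·n = (58, 6, −27) − 4·(6, 13, −18) = (34, −46, 45).

(34, -46, 45)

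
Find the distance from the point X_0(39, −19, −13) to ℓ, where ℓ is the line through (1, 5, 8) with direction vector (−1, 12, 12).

Direction vector d = (−1, 12, 12).
AP = (38, −24, −21), and AP × d = (−36, −435, 432).
|AP × d|² = 377145 and |d|² = 289, so the distance is √(377145/289) = √1305 = 3√145.

3√145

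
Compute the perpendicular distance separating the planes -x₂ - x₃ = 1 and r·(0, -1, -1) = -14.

With common normal n = (0, -1, -1) (|n| = √2), the distance is |1 − (-14)|/|n| = 15/√2.

15√2/2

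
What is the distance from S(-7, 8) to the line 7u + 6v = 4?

d = |7·(-7) + 6·8 − 4| / √(49 + 36) = |-5|/√85 = √85/17.

5/√85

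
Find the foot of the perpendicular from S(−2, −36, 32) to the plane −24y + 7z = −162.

The perpendicular from S has direction n = (0, −24, 7): r = (−2, −36, 32) + μ(0, −24, 7).
Substitute into the plane: n·(S + μn) = -162 gives 1088 + 625μ = -162, so μ = -2.
Foot = (−2, −36, 32) + (-2)·(0, −24, 7) = (−2, 12, 18).

(-2, 12, 18)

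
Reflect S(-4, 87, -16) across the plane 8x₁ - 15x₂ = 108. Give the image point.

(76, -63, -16)

With n = (8, -15, 0), the signed offset is (n·S − 108)/|n|² = -1445/289 = -5.
S' = S − 2t·n = (-4, 87, -16) − (-10)·(8, -15, 0) = (76, -63, -16).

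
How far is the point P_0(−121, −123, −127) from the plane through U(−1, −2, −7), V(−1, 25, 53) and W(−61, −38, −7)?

UV = (0, 27, 60) and UW = (−60, −36, 0), so a normal is n = UV × UW = (2160, −3600, 1620).
n = (2160, −3600, 1620); n·P − (-6300) = -18000; |n| = 4500; distance = 18000/4500 = 4.

4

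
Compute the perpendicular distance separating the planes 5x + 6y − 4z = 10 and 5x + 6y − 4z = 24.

Both planes have normal n = (5, 6, −4), |n| = √77. Any point on the first plane is at distance |24 − 10|/|n| = 14/√77 from the second.

14/√77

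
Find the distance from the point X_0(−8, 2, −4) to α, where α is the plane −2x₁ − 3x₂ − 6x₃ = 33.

d = |(-2)·(-8) + (-3)·2 + (-6)·(-4) − 33| / √(4 + 9 + 36) = |1| / 7 = 1/7.

1/7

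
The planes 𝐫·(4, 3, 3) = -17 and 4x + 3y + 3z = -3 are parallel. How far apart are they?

With common normal n = (4, 3, 3) (|n| = √34), the distance is |(-17) − (-3)|/|n| = 14/√34.

7√34/17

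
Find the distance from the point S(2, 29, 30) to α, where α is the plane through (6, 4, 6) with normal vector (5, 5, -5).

The plane has equation n·(r − (6, 4, 6)) = 0, i.e. n·r = 20.
Then n·(2, 29, 30) - 20 = -15.
|n| = √(25 + 25 + 25) = 5√3, so the distance is |-15|/(5√3) = √3.

√3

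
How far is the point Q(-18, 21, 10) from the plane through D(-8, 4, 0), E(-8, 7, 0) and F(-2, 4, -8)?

2

DE = (0, 3, 0) and DF = (6, 0, -8), so a normal is n = DE × DF = (-24, 0, -18).
d = |(-24)·(-18) + (-18)·10 − 192| / √(576 + 0 + 324) = |60| / 30 = 2.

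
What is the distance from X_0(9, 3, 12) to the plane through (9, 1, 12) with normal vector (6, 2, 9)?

The plane has equation n·(r − (9, 1, 12)) = 0, i.e. n·r = 164.
n = (6, 2, 9); n·P − 164 = 4; |n| = 11; distance = 4/11.

4/11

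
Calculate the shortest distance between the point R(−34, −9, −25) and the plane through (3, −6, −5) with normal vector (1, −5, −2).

The plane has equation n·(r − (3, −6, −5)) = 0, i.e. n·r = 43.
n = (1, −5, −2); n·P − 43 = 18; |n| = √30; distance = 18/√30 = 3√30/5.

3√30/5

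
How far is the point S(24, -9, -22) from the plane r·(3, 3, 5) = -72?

n = (3, 3, 5); n·P − (-72) = 7; |n| = √43; distance = 7/√43 = 7√43/43.

7/√43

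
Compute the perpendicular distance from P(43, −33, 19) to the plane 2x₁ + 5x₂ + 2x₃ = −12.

n = (2, 5, 2); n·P − (-12) = -29; |n| = √33; distance = 29/√33 = 29√33/33.

29√33/33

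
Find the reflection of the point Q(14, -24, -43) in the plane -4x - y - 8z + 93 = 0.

(54, -14, 37)

n = (-4, -1, -8), |n|² = 81, n·Q − (-93) = 405, so t = 405/81 = 5.
Foot F = Q − 5·n = (34, -19, -3); the reflection is 2F − Q = (54, -14, 37).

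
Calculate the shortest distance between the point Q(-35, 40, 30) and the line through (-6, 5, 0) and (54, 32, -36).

√2341

A direction vector is d = (60, 27, -36).
AP = (-29, 35, 30); AP·d = -1875, |AP|² = 2966, |d|² = 5625.
distance² = |AP|² − (AP·d)²/|d|² = 2966 − 3515625/5625 = 2341, so the distance is √2341.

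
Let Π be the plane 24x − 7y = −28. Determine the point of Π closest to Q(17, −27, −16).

(-7, -20, -16)

n = (24, −7, 0), |n|² = 625, and n·Q − (-28) = 625.
t = 625/625 = 1, so the foot is Q − t·n = (17, −27, −16) − 1·(24, −7, 0) = (−7, −20, −16).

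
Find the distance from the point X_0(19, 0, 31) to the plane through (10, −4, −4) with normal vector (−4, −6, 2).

5√14/14

The plane has equation n·(r − (10, −4, −4)) = 0, i.e. n·r = -24.
d = |(-4)·19 + (-6)·0 + 2·31 − (-24)| / √(16 + 36 + 4) = |10| / (2√14) = 5√14/14.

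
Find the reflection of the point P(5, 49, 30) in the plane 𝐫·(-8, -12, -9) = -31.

(-43, -23, -24)

n = (-8, -12, -9), |n|² = 289, n·P − (-31) = -867, so t = -867/289 = -3.
Foot F = P − (-3)·n = (-19, 13, 3); the reflection is 2F − P = (-43, -23, -24).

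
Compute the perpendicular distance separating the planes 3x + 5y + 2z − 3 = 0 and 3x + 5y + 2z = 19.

With common normal n = (3, 5, 2) (|n| = √38), the distance is |3 − 19|/|n| = 16/√38 = 8√38/19.

8√38/19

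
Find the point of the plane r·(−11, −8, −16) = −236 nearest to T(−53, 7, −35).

(-20, 31, 13)

n = (−11, −8, −16), |n|² = 441, and n·T − (-236) = 1323.
t = 1323/441 = 3, so the foot is T − t·n = (−53, 7, −35) − 3·(−11, −8, −16) = (−20, 31, 13).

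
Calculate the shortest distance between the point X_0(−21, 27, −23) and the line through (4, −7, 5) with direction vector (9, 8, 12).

2√569

Direction vector d = (9, 8, 12).
AP = (−25, 34, −28), and AP × d = (632, 48, −506).
|AP × d|² = 657764 and |d|² = 289, so the distance is √(657764/289) = √2276 = 2√569.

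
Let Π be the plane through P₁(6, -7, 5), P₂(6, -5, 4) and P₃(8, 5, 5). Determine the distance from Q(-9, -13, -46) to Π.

P₁P₂ = (0, 2, -1) and P₁P₃ = (2, 12, 0), so a normal is n = P₁P₂ × P₁P₃ = (12, -2, -4).
d = |12·(-9) + (-2)·(-13) + (-4)·(-46) − 66| / √(144 + 4 + 16) = |36| / (2√41) = 18√41/41.

18/√41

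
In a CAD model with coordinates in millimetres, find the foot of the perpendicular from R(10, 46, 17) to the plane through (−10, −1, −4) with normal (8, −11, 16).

n = (8, −11, 16), |n|² = 441, and n·R − (-133) = -21.
t = -21/441 = -1/21, so the foot is R − t·n = (10, 46, 17) − (-1/21)·(8, −11, 16) = (218/21, 955/21, 373/21).

(218/21, 955/21, 373/21)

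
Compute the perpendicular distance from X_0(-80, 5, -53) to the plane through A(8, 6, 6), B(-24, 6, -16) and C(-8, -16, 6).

AB = (-32, 0, -22) and AC = (-16, -22, 0), so a normal is n = AB × AC = (-484, 352, 704).
Then n·(-80, 5, -53) - 2464 = 704.
|n| = √(234256 + 123904 + 495616) = 924, so the distance is |704|/924 = 16/21.

16/21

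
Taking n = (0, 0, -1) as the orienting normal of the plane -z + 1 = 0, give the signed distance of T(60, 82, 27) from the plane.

-26

n·T − (-1) = -26.
|n| = 1, so the signed distance is -26/1 = -26.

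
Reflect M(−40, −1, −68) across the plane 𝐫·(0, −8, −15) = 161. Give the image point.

n = (0, −8, −15), |n|² = 289, n·M − 161 = 867, so t = 867/289 = 3.
Foot F = M − 3·n = (−40, 23, −23); the reflection is 2F − M = (−40, 47, 22).

(-40, 47, 22)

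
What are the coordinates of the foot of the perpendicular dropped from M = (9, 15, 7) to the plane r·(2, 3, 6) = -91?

(1, 3, -17)

n = (2, 3, 6), |n|² = 49, and n·M − (-91) = 196.
t = 196/49 = 4, so the foot is M − t·n = (9, 15, 7) − 4·(2, 3, 6) = (1, 3, -17).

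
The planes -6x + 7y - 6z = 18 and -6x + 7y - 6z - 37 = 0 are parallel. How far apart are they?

19/11

With common normal n = (-6, 7, -6) (|n| = 11), the distance is |18 − 37|/|n| = 19/11.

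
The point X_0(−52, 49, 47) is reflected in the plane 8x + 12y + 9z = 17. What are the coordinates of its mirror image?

n = (8, 12, 9), |n|² = 289, n·X_0 − 17 = 578, so t = 578/289 = 2.
Foot F = X_0 − 2·n = (−68, 25, 29); the reflection is 2F − X_0 = (−84, 1, 11).

(-84, 1, 11)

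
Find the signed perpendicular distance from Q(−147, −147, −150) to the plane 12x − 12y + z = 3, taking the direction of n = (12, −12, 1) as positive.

-9

n·Q − 3 = -153.
|n| = 17, so the signed distance is -153/17 = -9.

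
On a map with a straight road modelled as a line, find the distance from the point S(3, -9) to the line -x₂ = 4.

5

d = |0·3 + (-1)·(-9) − 4| / √(0 + 1) = |5|/1 = 5.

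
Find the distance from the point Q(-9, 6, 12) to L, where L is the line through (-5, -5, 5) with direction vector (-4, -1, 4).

Direction vector d = (-4, -1, 4).
AP = (-4, 11, 7); AP·d = 33, |AP|² = 186, |d|² = 33.
distance² = |AP|² − (AP·d)²/|d|² = 186 − 1089/33 = 153, so the distance is 3√17.

3√17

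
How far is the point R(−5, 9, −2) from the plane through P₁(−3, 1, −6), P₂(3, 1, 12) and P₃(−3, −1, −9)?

P₁P₂ = (6, 0, 18) and P₁P₃ = (0, −2, −3), so a normal is n = P₁P₂ × P₁P₃ = (36, 18, −12).
Then n·(−5, 9, −2) − (−18) = 24.
|n| = √(1296 + 324 + 144) = 42, so the distance is |24|/42 = 4/7.

4/7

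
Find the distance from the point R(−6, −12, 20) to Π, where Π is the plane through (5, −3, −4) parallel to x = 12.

11

Parallel planes share the normal n = (1, 0, 0); since (5, −3, −4) lies on the plane, its equation is x = 5.
Then n·(−6, −12, 20) − 5 = −11.
|n| = √(1 + 0 + 0) = 1, so the distance is |-11|/1 = 11.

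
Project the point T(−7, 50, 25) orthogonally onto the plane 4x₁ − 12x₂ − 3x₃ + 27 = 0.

(9, 2, 13)

n = (4, −12, −3), |n|² = 169, and n·T − (-27) = -676.
t = -676/169 = -4, so the foot is T − t·n = (−7, 50, 25) − (-4)·(4, −12, −3) = (9, 2, 13).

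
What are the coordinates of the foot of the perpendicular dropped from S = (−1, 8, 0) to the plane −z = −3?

n = (0, 0, −1), |n|² = 1, and n·S − (-3) = 3.
t = 3/1 = 3, so the foot is S − t·n = (−1, 8, 0) − 3·(0, 0, −1) = (−1, 8, 3).

(-1, 8, 3)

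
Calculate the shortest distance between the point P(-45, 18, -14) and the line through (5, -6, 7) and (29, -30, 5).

2√229

A direction vector is d = (24, -24, -2).
AP = (-50, 24, -21), and AP × d = (-552, -604, 624).
|AP × d|² = 1058896 and |d|² = 1156, so the distance is √(1058896/1156) = √916 = 2√229.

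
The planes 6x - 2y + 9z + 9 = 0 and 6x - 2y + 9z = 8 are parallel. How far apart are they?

With common normal n = (6, -2, 9) (|n| = 11), the distance is |(-9) − 8|/|n| = 17/11.

17/11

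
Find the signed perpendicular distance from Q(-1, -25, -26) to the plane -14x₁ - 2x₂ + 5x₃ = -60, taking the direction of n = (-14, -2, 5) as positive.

-2/5

n·Q − (-60) = -6.
|n| = 15, so the signed distance is -6/15 = -2/5.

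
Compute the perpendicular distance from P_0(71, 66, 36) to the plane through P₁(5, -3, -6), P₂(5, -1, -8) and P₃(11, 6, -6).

24√17/17

P₁P₂ = (0, 2, -2) and P₁P₃ = (6, 9, 0), so a normal is n = P₁P₂ × P₁P₃ = (18, -12, -12).
Then n·(71, 66, 36) - 198 = -144.
|n| = √(324 + 144 + 144) = 6√17, so the distance is |-144|/(6√17) = 24√17/17.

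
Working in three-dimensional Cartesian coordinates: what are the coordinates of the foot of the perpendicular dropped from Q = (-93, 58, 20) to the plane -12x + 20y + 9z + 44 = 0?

(-45, -22, -16)

n = (-12, 20, 9), |n|² = 625, and n·Q − (-44) = 2500.
t = 2500/625 = 4, so the foot is Q − t·n = (-93, 58, 20) − 4·(-12, 20, 9) = (-45, -22, -16).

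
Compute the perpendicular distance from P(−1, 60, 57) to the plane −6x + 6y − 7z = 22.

Normal vector n = (−6, 6, −7), and n·(−1, 60, 57) − 22 = −55.
|n| = √(36 + 36 + 49) = 11, so the distance is |-55|/11 = 5.

5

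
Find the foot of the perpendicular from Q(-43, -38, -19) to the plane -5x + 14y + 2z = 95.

(-53, -10, -15)

n = (-5, 14, 2), |n|² = 225, and n·Q − 95 = -450.
t = -450/225 = -2, so the foot is Q − t·n = (-43, -38, -19) − (-2)·(-5, 14, 2) = (-53, -10, -15).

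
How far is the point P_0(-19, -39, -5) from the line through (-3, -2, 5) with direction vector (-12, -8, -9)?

Direction vector d = (-12, -8, -9).
AP = (-16, -37, -10), and AP × d = (253, -24, -316).
|AP × d|² = 164441 and |d|² = 289, so the distance is √(164441/289) = √569.

√569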